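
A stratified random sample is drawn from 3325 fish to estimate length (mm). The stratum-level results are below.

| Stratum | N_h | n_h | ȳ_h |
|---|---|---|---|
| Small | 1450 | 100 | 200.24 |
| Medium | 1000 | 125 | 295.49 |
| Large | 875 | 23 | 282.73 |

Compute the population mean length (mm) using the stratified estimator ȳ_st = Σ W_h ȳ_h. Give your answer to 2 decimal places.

N = Σ N_h = 3325. Stratum weights W_h = N_h/N.
ȳ_st = (1450·200.24 + 1000·295.49 + 875·282.73) / 3325 = 250.5945

ȳ_st ≈ 250.59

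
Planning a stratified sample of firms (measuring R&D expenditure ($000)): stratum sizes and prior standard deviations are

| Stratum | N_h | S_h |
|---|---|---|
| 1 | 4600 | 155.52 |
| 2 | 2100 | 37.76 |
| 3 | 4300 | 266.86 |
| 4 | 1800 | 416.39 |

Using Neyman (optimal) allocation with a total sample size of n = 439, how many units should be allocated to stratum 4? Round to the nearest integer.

122

Neyman allocation: n_h = n · N_h S_h / Σ N_i S_i, with n = 439.
  stratum 1: N_h·S_h = 4600·155.52 = 715392.00
  stratum 2: N_h·S_h = 2100·37.76 = 79296.00
  stratum 3: N_h·S_h = 4300·266.86 = 1147498.00
  stratum 4: N_h·S_h = 1800·416.39 = 749502.00
Σ N_h S_h = 2691688.00
n for stratum 4 = 439·749502.00/2691688.00 = 122.240 → 122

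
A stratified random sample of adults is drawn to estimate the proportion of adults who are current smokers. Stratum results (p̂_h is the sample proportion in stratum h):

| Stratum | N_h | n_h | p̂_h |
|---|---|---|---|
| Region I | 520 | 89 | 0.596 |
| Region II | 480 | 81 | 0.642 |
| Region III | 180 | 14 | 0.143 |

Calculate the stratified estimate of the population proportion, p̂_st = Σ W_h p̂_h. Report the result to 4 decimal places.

p̂_st ≈ 0.5456

N = 1180; stratum weights W_h = N_h/N.
p̂_st = Σ W_h p̂_h = (520·0.596 + 480·0.642 + 180·0.143)/1180 = 0.54561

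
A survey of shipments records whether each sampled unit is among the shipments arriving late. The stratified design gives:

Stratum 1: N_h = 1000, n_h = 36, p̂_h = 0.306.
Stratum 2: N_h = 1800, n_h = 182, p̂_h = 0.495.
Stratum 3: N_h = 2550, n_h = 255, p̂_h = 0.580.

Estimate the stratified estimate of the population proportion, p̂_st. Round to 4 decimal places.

N = 5350; stratum weights W_h = N_h/N.
p̂_st = Σ W_h p̂_h = (1000·0.306 + 1800·0.495 + 2550·0.580)/5350 = 0.50019

p̂_st ≈ 0.5002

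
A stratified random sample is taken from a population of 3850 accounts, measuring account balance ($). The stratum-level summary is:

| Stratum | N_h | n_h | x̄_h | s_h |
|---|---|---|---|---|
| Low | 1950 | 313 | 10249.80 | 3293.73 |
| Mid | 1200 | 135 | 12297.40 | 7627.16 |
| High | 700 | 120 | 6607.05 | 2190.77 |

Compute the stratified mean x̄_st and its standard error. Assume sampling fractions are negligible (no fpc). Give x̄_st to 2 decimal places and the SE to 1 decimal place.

x̄_st = Σ W_h x̄_h = (1950·10249.80 + 1200·12297.40 + 700·6607.05)/3850 = 10225.69481
V̂(x̄_st) = Σ W_h² s_h²/n_h, with W_h = N_h/N and N = 3850:
  stratum Low: (1950/3850)²·3293.73²/313 = 8891.59
  stratum Mid: (1200/3850)²·7627.16²/135 = 41863.3
  stratum High: (700/3850)²·2190.77²/120 = 1322.17
V̂(x̄_st) = 52077
SE(x̄_st) = √52077 = 228.204

x̄_st ≈ 10225.69, SE ≈ 228.2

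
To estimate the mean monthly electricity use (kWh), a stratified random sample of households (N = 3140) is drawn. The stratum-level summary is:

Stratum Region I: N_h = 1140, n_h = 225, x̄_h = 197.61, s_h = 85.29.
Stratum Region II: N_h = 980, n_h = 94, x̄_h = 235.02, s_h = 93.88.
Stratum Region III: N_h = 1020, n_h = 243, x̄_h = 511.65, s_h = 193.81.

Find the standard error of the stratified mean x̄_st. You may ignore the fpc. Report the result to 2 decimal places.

V̂(x̄_st) = Σ W_h² s_h²/n_h, with W_h = N_h/N and N = 3140:
  stratum Region I: (1140/3140)²·85.29²/225 = 4.26152
  stratum Region II: (980/3140)²·93.88²/94 = 9.13295
  stratum Region III: (1020/3140)²·193.81²/243 = 16.3112
V̂(x̄_st) = 29.7057
SE(x̄_st) = √29.7057 = 5.45029

SE(x̄_st) ≈ 5.45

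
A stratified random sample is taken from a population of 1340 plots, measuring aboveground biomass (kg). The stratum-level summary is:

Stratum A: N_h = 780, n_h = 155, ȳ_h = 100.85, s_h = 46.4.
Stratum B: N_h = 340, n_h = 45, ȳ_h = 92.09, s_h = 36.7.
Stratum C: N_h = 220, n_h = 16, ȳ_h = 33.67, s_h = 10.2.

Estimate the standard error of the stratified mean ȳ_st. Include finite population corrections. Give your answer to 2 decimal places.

V̂(ȳ_st) = Σ W_h² (1 − n_h/N_h) s_h²/n_h, with W_h = N_h/N and N = 1340:
  stratum A: (780/1340)²·(1 − 155/780)·46.4²/155 = 3.77111
  stratum B: (340/1340)²·(1 − 45/340)·36.7²/45 = 1.6719
  stratum C: (220/1340)²·(1 − 16/220)·10.2²/16 = 0.162526
V̂(ȳ_st) = 5.60554
SE(ȳ_st) = √5.60554 = 2.3676

SE(ȳ_st) ≈ 2.37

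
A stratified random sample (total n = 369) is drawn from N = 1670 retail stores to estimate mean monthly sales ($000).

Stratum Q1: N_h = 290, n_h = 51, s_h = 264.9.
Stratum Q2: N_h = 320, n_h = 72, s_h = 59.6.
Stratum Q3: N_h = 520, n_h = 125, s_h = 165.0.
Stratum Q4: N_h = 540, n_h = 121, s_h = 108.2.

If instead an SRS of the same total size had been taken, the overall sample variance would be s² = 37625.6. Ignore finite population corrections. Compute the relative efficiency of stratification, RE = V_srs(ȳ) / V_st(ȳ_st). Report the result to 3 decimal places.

V̂(ȳ_st) = Σ W_h² s_h²/n_h, with W_h = N_h/N and N = 1670:
  stratum Q1: (290/1670)²·264.9²/51 = 41.4913
  stratum Q2: (320/1670)²·59.6²/72 = 1.81145
  stratum Q3: (520/1670)²·165.0²/125 = 21.117
  stratum Q4: (540/1670)²·108.2²/121 = 10.1163
V_st = 74.536
V_srs = s²/n = 37625.6/369 = 101.966
Relative efficiency = V_srs / V_st = 101.966/74.536 = 1.3680

RE ≈ 1.368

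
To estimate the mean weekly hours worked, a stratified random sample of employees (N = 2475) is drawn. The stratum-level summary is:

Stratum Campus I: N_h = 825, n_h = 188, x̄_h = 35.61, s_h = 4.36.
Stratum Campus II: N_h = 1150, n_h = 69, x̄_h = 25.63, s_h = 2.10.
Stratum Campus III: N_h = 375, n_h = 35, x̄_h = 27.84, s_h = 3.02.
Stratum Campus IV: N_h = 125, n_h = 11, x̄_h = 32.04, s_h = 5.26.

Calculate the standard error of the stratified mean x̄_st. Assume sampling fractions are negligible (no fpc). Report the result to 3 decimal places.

V̂(x̄_st) = Σ W_h² s_h²/n_h, with W_h = N_h/N and N = 2475:
  stratum Campus I: (825/2475)²·4.36²/188 = 0.011235
  stratum Campus II: (1150/2475)²·2.10²/69 = 0.0137986
  stratum Campus III: (375/2475)²·3.02²/35 = 0.00598216
  stratum Campus IV: (125/2475)²·5.26²/11 = 0.00641576
V̂(x̄_st) = 0.0374315
SE(x̄_st) = √0.0374315 = 0.193472

SE(x̄_st) ≈ 0.193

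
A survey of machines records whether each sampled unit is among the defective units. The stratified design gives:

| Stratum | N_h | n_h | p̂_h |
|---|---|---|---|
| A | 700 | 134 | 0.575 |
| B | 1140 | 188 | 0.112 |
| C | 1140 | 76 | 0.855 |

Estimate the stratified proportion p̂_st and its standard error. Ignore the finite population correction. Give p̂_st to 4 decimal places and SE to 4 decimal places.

N = 2980; stratum weights W_h = N_h/N.
p̂_st = Σ W_h p̂_h = (700·0.575 + 1140·0.112 + 1140·0.855)/2980 = 0.50499
V̂(p̂_st) = Σ W_h² p̂_h(1−p̂_h)/(n_h−1):
  stratum A: (700/2980)²·0.575·0.425/133 = 0.000101384
  stratum B: (1140/2980)²·0.112·0.888/187 = 7.78335e-05
  stratum C: (1140/2980)²·0.855·0.145/75 = 0.000241908
V̂(p̂_st) = 0.000421125; SE = √V̂ = 0.0205213

p̂_st ≈ 0.5050, SE ≈ 0.0205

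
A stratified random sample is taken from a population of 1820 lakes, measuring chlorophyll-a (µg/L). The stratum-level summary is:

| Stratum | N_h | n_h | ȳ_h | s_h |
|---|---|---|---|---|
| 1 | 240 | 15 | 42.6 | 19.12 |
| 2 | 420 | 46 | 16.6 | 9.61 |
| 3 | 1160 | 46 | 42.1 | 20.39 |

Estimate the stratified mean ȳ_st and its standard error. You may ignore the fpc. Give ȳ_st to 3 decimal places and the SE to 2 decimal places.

ȳ_st = Σ W_h ȳ_h = (240·42.6 + 420·16.6 + 1160·42.1)/1820 = 36.28132
V̂(ȳ_st) = Σ W_h² s_h²/n_h, with W_h = N_h/N and N = 1820:
  stratum 1: (240/1820)²·19.12²/15 = 0.423803
  stratum 2: (420/1820)²·9.61²/46 = 0.106917
  stratum 3: (1160/1820)²·20.39²/46 = 3.67155
V̂(ȳ_st) = 4.20227
SE(ȳ_st) = √4.20227 = 2.04994

ȳ_st ≈ 36.281, SE ≈ 2.05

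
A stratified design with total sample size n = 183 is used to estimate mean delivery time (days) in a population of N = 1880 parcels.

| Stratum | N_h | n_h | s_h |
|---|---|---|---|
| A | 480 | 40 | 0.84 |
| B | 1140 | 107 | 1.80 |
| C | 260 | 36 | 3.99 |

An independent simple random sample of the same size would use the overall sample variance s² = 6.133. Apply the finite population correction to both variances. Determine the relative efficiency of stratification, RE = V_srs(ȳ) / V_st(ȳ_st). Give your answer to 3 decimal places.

RE ≈ 1.641

V̂(ȳ_st) = Σ W_h² (1 − n_h/N_h) s_h²/n_h, with W_h = N_h/N and N = 1880:
  stratum A: (480/1880)²·(1 − 40/480)·0.84²/40 = 0.00105409
  stratum B: (1140/1880)²·(1 − 107/1140)·1.80²/107 = 0.0100891
  stratum C: (260/1880)²·(1 − 36/260)·3.99²/36 = 0.007287
V_st = 0.0184302
V_srs = (1 − 183/1880)·6.133/183 = 0.0302514
Relative efficiency = V_srs / V_st = 0.0302514/0.0184302 = 1.6414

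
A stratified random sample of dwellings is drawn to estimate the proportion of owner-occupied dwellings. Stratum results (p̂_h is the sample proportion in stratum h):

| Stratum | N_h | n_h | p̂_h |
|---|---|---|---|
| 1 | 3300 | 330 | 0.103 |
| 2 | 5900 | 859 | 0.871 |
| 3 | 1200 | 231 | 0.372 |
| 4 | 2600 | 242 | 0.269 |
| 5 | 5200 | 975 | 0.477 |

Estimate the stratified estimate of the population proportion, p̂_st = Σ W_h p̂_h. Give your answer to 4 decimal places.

p̂_st ≈ 0.5003

N = 18200; stratum weights W_h = N_h/N.
p̂_st = Σ W_h p̂_h = (3300·0.103 + 5900·0.871 + 1200·0.372 + 2600·0.269 + 5200·0.477)/18200 = 0.50027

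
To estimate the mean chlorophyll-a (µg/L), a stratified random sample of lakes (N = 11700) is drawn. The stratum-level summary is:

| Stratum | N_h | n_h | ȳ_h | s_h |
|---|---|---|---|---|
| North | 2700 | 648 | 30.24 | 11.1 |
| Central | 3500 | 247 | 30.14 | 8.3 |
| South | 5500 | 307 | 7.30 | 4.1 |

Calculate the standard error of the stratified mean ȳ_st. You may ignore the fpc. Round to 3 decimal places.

V̂(ȳ_st) = Σ W_h² s_h²/n_h, with W_h = N_h/N and N = 11700:
  stratum North: (2700/11700)²·11.1²/648 = 0.0101257
  stratum Central: (3500/11700)²·8.3²/247 = 0.0249588
  stratum South: (5500/11700)²·4.1²/307 = 0.0120999
V̂(ȳ_st) = 0.0471845
SE(ȳ_st) = √0.0471845 = 0.21722

SE(ȳ_st) ≈ 0.217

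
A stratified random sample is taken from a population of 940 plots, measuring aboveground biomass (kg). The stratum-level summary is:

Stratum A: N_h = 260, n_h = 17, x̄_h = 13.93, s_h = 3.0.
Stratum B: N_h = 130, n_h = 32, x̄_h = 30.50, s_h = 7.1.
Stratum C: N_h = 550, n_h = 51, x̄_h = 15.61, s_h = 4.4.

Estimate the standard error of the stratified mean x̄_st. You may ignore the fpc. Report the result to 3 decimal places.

V̂(x̄_st) = Σ W_h² s_h²/n_h, with W_h = N_h/N and N = 940:
  stratum A: (260/940)²·3.0²/17 = 0.0405028
  stratum B: (130/940)²·7.1²/32 = 0.0301299
  stratum C: (550/940)²·4.4²/51 = 0.129959
V̂(x̄_st) = 0.200591
SE(x̄_st) = √0.200591 = 0.447874

SE(x̄_st) ≈ 0.448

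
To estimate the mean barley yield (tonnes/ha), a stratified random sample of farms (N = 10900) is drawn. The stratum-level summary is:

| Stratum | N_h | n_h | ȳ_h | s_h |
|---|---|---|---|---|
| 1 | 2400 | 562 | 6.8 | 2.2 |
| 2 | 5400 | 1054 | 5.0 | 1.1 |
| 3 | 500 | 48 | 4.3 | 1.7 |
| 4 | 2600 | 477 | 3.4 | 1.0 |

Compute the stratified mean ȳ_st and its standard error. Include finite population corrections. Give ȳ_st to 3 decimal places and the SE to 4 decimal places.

ȳ_st = Σ W_h ȳ_h = (2400·6.8 + 5400·5.0 + 500·4.3 + 2600·3.4)/10900 = 4.98257
V̂(ȳ_st) = Σ W_h² (1 − n_h/N_h) s_h²/n_h, with W_h = N_h/N and N = 10900:
  stratum 1: (2400/10900)²·(1 − 562/2400)·2.2²/562 = 0.000319752
  stratum 2: (5400/10900)²·(1 − 1054/5400)·1.1²/1054 = 0.000226765
  stratum 3: (500/10900)²·(1 − 48/500)·1.7²/48 = 0.000114528
  stratum 4: (2600/10900)²·(1 − 477/2600)·1.0²/477 = 9.73984e-05
V̂(ȳ_st) = 0.000758443
SE(ȳ_st) = √0.000758443 = 0.0275398

ȳ_st ≈ 4.983, SE ≈ 0.0275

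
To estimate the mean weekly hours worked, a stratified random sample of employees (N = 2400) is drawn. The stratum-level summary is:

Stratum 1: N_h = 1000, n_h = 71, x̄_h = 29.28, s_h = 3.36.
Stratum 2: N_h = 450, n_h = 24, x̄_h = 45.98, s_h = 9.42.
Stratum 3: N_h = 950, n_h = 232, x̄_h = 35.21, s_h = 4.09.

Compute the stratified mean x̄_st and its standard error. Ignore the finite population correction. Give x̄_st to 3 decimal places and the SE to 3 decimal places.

x̄_st = Σ W_h x̄_h = (1000·29.28 + 450·45.98 + 950·35.21)/2400 = 34.75854
V̂(x̄_st) = Σ W_h² s_h²/n_h, with W_h = N_h/N and N = 2400:
  stratum 1: (1000/2400)²·3.36²/71 = 0.0276056
  stratum 2: (450/2400)²·9.42²/24 = 0.129985
  stratum 3: (950/2400)²·4.09²/232 = 0.0112975
V̂(x̄_st) = 0.168888
SE(x̄_st) = √0.168888 = 0.41096

x̄_st ≈ 34.759, SE ≈ 0.411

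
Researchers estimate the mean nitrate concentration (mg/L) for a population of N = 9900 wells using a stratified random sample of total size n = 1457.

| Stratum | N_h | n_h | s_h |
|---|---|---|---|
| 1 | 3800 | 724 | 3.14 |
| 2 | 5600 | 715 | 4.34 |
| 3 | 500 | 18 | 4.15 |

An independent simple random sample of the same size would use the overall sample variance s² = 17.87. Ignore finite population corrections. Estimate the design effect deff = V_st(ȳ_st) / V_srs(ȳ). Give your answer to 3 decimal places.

V̂(ȳ_st) = Σ W_h² s_h²/n_h, with W_h = N_h/N and N = 9900:
  stratum 1: (3800/9900)²·3.14²/724 = 0.0020064
  stratum 2: (5600/9900)²·4.34²/715 = 0.00842906
  stratum 3: (500/9900)²·4.15²/18 = 0.00244058
V_st = 0.012876
V_srs = s²/n = 17.87/1457 = 0.0122649
deff = V_st / V_srs = 0.012876/0.0122649 = 1.0498

deff ≈ 1.050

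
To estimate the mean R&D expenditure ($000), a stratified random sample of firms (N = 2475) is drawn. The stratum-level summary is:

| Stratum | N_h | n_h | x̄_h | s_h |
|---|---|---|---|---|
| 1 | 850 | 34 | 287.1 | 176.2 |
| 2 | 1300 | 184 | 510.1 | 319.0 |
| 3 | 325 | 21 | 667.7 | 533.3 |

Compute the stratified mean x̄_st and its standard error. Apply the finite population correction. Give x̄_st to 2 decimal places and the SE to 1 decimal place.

x̄_st ≈ 454.21, SE ≈ 21.3

x̄_st = Σ W_h x̄_h = (850·287.1 + 1300·510.1 + 325·667.7)/2475 = 454.20909
V̂(x̄_st) = Σ W_h² (1 − n_h/N_h) s_h²/n_h, with W_h = N_h/N and N = 2475:
  stratum 1: (850/2475)²·(1 − 34/850)·176.2²/34 = 103.393
  stratum 2: (1300/2475)²·(1 − 184/1300)·319.0²/184 = 130.985
  stratum 3: (325/2475)²·(1 − 21/325)·533.3²/21 = 218.439
V̂(x̄_st) = 452.817
SE(x̄_st) = √452.817 = 21.2795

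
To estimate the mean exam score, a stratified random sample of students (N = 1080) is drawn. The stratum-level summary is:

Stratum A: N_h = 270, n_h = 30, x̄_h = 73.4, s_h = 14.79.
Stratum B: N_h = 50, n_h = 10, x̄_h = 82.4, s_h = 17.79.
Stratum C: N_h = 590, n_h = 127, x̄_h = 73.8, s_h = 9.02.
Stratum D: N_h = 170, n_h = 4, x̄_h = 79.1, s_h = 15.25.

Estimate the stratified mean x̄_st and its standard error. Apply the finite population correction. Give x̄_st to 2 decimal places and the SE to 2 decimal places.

x̄_st ≈ 74.93, SE ≈ 1.42

x̄_st = Σ W_h x̄_h = (270·73.4 + 50·82.4 + 590·73.8 + 170·79.1)/1080 = 74.93241
V̂(x̄_st) = Σ W_h² (1 − n_h/N_h) s_h²/n_h, with W_h = N_h/N and N = 1080:
  stratum A: (270/1080)²·(1 − 30/270)·14.79²/30 = 0.405082
  stratum B: (50/1080)²·(1 − 10/50)·17.79²/10 = 0.0542668
  stratum C: (590/1080)²·(1 − 127/590)·9.02²/127 = 0.150036
  stratum D: (170/1080)²·(1 − 4/170)·15.25²/4 = 1.40666
V̂(x̄_st) = 2.01604
SE(x̄_st) = √2.01604 = 1.41987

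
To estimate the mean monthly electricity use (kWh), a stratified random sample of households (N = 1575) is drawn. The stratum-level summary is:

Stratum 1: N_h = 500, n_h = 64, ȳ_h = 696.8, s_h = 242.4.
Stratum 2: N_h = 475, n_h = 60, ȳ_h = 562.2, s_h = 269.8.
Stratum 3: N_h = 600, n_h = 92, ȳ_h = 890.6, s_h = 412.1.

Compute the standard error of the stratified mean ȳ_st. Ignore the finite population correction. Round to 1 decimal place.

SE(ȳ_st) ≈ 21.7

V̂(ȳ_st) = Σ W_h² s_h²/n_h, with W_h = N_h/N and N = 1575:
  stratum 1: (500/1575)²·242.4²/64 = 92.5261
  stratum 2: (475/1575)²·269.8²/60 = 110.347
  stratum 3: (600/1575)²·412.1²/92 = 267.891
V̂(ȳ_st) = 470.764
SE(ȳ_st) = √470.764 = 21.6971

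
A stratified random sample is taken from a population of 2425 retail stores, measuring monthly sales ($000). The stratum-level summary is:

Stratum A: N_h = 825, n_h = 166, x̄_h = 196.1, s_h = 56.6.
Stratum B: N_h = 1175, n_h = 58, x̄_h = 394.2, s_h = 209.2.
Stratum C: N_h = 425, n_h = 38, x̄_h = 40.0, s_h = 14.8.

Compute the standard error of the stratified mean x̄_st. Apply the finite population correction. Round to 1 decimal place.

SE(x̄_st) ≈ 13.1

V̂(x̄_st) = Σ W_h² (1 − n_h/N_h) s_h²/n_h, with W_h = N_h/N and N = 2425:
  stratum A: (825/2425)²·(1 − 166/825)·56.6²/166 = 1.78419
  stratum B: (1175/2425)²·(1 − 58/1175)·209.2²/58 = 168.408
  stratum C: (425/2425)²·(1 − 38/425)·14.8²/38 = 0.161219
V̂(x̄_st) = 170.353
SE(x̄_st) = √170.353 = 13.052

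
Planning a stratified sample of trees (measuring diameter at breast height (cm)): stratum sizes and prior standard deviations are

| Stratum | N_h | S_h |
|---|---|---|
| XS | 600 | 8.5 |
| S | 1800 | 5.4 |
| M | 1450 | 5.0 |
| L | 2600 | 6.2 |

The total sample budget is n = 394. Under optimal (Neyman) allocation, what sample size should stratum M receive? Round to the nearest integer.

75

Neyman allocation: n_h = n · N_h S_h / Σ N_i S_i, with n = 394.
  stratum XS: N_h·S_h = 600·8.5 = 5100.00
  stratum S: N_h·S_h = 1800·5.4 = 9720.00
  stratum M: N_h·S_h = 1450·5.0 = 7250.00
  stratum L: N_h·S_h = 2600·6.2 = 16120.00
Σ N_h S_h = 38190.00
n for stratum M = 394·7250.00/38190.00 = 74.797 → 75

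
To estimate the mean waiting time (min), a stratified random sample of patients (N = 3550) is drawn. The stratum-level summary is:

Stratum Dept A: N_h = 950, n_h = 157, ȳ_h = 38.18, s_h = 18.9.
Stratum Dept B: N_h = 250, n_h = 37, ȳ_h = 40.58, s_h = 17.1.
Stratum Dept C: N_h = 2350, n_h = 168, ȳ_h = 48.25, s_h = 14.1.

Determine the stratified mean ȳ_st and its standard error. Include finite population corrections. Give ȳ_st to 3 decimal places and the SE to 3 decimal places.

ȳ_st = Σ W_h ȳ_h = (950·38.18 + 250·40.58 + 2350·48.25)/3550 = 45.01507
V̂(ȳ_st) = Σ W_h² (1 − n_h/N_h) s_h²/n_h, with W_h = N_h/N and N = 3550:
  stratum Dept A: (950/3550)²·(1 − 157/950)·18.9²/157 = 0.136008
  stratum Dept B: (250/3550)²·(1 − 37/250)·17.1²/37 = 0.0333928
  stratum Dept C: (2350/3550)²·(1 − 168/2350)·14.1²/168 = 0.481498
V̂(ȳ_st) = 0.650899
SE(ȳ_st) = √0.650899 = 0.806783

ȳ_st ≈ 45.015, SE ≈ 0.807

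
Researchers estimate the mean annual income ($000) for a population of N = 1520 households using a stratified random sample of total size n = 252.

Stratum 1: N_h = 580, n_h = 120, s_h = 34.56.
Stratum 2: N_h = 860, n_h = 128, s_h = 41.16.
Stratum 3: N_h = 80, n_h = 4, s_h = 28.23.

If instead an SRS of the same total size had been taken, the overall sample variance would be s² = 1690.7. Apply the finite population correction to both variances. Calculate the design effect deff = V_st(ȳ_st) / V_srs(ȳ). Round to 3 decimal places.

V̂(ȳ_st) = Σ W_h² (1 − n_h/N_h) s_h²/n_h, with W_h = N_h/N and N = 1520:
  stratum 1: (580/1520)²·(1 − 120/580)·34.56²/120 = 1.14938
  stratum 2: (860/1520)²·(1 − 128/860)·41.16²/128 = 3.60631
  stratum 3: (80/1520)²·(1 − 4/80)·28.23²/4 = 0.524298
V_st = 5.27999
V_srs = (1 − 252/1520)·1690.7/252 = 5.59682
deff = V_st / V_srs = 5.27999/5.59682 = 0.9434

deff ≈ 0.943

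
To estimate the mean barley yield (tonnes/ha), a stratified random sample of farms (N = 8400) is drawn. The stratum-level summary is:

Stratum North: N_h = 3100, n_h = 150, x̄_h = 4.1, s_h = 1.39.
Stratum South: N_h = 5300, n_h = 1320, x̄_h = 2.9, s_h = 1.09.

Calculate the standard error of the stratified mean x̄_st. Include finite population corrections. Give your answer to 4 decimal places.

SE(x̄_st) ≈ 0.0440

V̂(x̄_st) = Σ W_h² (1 − n_h/N_h) s_h²/n_h, with W_h = N_h/N and N = 8400:
  stratum North: (3100/8400)²·(1 − 150/3100)·1.39²/150 = 0.00166941
  stratum South: (5300/8400)²·(1 − 1320/5300)·1.09²/1320 = 0.000269079
V̂(x̄_st) = 0.00193849
SE(x̄_st) = √0.00193849 = 0.0440283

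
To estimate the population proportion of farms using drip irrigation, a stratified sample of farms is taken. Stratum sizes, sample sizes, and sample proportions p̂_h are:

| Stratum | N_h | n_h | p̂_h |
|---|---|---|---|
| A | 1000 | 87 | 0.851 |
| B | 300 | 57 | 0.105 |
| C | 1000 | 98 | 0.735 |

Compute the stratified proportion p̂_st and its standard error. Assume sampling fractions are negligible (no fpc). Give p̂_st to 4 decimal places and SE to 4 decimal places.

N = 2300; stratum weights W_h = N_h/N.
p̂_st = Σ W_h p̂_h = (1000·0.851 + 300·0.105 + 1000·0.735)/2300 = 0.70326
V̂(p̂_st) = Σ W_h² p̂_h(1−p̂_h)/(n_h−1):
  stratum A: (1000/2300)²·0.851·0.149/86 = 0.000278716
  stratum B: (300/2300)²·0.105·0.895/56 = 2.85503e-05
  stratum C: (1000/2300)²·0.735·0.265/97 = 0.000379582
V̂(p̂_st) = 0.000686848; SE = √V̂ = 0.0262078

p̂_st ≈ 0.7033, SE ≈ 0.0262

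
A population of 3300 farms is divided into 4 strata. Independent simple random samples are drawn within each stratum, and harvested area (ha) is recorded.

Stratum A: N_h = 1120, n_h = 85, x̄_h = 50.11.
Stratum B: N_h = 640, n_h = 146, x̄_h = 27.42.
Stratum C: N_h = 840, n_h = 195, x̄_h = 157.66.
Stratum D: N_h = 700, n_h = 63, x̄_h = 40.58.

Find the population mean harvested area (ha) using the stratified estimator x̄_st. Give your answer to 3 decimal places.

N = Σ N_h = 3300. Stratum weights W_h = N_h/N.
x̄_st = (1120·50.11 + 640·27.42 + 840·157.66 + 700·40.58) / 3300 = 71.06436

x̄_st ≈ 71.064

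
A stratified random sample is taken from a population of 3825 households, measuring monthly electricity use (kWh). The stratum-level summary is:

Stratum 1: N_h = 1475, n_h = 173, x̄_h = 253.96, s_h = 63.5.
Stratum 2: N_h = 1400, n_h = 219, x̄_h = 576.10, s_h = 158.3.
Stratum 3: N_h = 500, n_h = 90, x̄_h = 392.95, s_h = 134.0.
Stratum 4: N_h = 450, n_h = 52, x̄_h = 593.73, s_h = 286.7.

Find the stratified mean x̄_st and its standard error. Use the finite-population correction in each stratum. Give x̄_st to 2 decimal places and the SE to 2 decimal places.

x̄_st ≈ 430.01, SE ≈ 6.18

x̄_st = Σ W_h x̄_h = (1475·253.96 + 1400·576.10 + 500·392.95 + 450·593.73)/3825 = 430.00902
V̂(x̄_st) = Σ W_h² (1 − n_h/N_h) s_h²/n_h, with W_h = N_h/N and N = 3825:
  stratum 1: (1475/3825)²·(1 − 173/1475)·63.5²/173 = 3.05944
  stratum 2: (1400/3825)²·(1 − 219/1400)·158.3²/219 = 12.931
  stratum 3: (500/3825)²·(1 − 90/500)·134.0²/90 = 2.79549
  stratum 4: (450/3825)²·(1 − 52/450)·286.7²/52 = 19.3502
V̂(x̄_st) = 38.1361
SE(x̄_st) = √38.1361 = 6.17544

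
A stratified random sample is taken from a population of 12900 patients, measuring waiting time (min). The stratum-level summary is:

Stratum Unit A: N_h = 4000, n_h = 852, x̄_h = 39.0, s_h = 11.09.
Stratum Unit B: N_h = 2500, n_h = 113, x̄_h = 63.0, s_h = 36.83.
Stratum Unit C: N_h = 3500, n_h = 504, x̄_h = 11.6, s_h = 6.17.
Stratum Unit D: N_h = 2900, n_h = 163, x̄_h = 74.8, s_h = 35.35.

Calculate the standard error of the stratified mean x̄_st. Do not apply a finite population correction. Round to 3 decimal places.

V̂(x̄_st) = Σ W_h² s_h²/n_h, with W_h = N_h/N and N = 12900:
  stratum Unit A: (4000/12900)²·11.09²/852 = 0.0138792
  stratum Unit B: (2500/12900)²·36.83²/113 = 0.450843
  stratum Unit C: (3500/12900)²·6.17²/504 = 0.00556028
  stratum Unit D: (2900/12900)²·35.35²/163 = 0.387443
V̂(x̄_st) = 0.857726
SE(x̄_st) = √0.857726 = 0.926135

SE(x̄_st) ≈ 0.926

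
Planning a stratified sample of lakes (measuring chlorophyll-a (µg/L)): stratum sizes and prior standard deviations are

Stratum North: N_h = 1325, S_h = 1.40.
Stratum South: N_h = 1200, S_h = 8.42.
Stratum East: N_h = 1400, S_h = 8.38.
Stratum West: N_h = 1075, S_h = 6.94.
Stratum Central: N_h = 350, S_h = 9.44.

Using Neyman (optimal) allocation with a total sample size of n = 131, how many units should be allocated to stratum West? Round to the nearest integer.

Neyman allocation: n_h = n · N_h S_h / Σ N_i S_i, with n = 131.
  stratum North: N_h·S_h = 1325·1.40 = 1855.00
  stratum South: N_h·S_h = 1200·8.42 = 10104.00
  stratum East: N_h·S_h = 1400·8.38 = 11732.00
  stratum West: N_h·S_h = 1075·6.94 = 7460.50
  stratum Central: N_h·S_h = 350·9.44 = 3304.00
Σ N_h S_h = 34455.50
n for stratum West = 131·7460.50/34455.50 = 28.365 → 28

28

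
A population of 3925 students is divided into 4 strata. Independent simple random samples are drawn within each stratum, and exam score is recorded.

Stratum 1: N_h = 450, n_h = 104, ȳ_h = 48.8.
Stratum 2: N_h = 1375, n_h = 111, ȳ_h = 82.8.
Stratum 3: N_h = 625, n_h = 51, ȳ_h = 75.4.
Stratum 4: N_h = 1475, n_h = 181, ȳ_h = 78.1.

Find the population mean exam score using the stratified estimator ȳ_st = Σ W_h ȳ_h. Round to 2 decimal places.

N = Σ N_h = 3925. Stratum weights W_h = N_h/N.
ȳ_st = (450·48.8 + 1375·82.8 + 625·75.4 + 1475·78.1) / 3925 = 75.9573

ȳ_st ≈ 75.96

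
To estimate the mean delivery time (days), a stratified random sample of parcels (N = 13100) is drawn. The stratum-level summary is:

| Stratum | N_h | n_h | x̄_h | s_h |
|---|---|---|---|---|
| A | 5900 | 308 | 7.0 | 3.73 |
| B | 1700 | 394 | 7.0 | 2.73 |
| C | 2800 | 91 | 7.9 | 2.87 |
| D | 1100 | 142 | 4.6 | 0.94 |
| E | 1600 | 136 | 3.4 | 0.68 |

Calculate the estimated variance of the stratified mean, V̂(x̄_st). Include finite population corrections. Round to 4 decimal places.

V̂(x̄_st) ≈ 0.0130

V̂(x̄_st) = Σ W_h² (1 − n_h/N_h) s_h²/n_h, with W_h = N_h/N and N = 13100:
  stratum A: (5900/13100)²·(1 − 308/5900)·3.73²/308 = 0.00868447
  stratum B: (1700/13100)²·(1 − 394/1700)·2.73²/394 = 0.000244725
  stratum C: (2800/13100)²·(1 − 91/2800)·2.87²/91 = 0.0040008
  stratum D: (1100/13100)²·(1 − 142/1100)·0.94²/142 = 3.82105e-05
  stratum E: (1600/13100)²·(1 − 136/1600)·0.68²/136 = 4.64085e-05
V̂(x̄_st) = 0.0130146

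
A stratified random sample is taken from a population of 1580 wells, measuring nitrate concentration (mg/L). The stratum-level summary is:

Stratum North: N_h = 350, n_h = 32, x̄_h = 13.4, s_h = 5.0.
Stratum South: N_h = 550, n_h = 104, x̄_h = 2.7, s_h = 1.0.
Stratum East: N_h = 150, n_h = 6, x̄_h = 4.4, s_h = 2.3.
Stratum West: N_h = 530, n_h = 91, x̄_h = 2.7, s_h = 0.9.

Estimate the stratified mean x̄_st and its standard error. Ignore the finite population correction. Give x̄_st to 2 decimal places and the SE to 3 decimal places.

x̄_st ≈ 5.23, SE ≈ 0.220

x̄_st = Σ W_h x̄_h = (350·13.4 + 550·2.7 + 150·4.4 + 530·2.7)/1580 = 5.23165
V̂(x̄_st) = Σ W_h² s_h²/n_h, with W_h = N_h/N and N = 1580:
  stratum North: (350/1580)²·5.0²/32 = 0.0383365
  stratum South: (550/1580)²·1.0²/104 = 0.00116514
  stratum East: (150/1580)²·2.3²/6 = 0.00794644
  stratum West: (530/1580)²·0.9²/91 = 0.00100157
V̂(x̄_st) = 0.0484496
SE(x̄_st) = √0.0484496 = 0.220113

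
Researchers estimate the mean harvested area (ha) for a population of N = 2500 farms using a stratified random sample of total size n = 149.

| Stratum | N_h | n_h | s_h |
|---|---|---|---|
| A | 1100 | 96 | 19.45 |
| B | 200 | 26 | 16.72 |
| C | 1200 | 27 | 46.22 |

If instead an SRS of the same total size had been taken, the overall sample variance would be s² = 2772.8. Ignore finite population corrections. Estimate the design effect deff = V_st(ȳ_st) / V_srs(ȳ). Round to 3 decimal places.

deff ≈ 1.024

V̂(ȳ_st) = Σ W_h² s_h²/n_h, with W_h = N_h/N and N = 2500:
  stratum A: (1100/2500)²·19.45²/96 = 0.76291
  stratum B: (200/2500)²·16.72²/26 = 0.0688144
  stratum C: (1200/2500)²·46.22²/27 = 18.2297
V_st = 19.0614
V_srs = s²/n = 2772.8/149 = 18.6094
deff = V_st / V_srs = 19.0614/18.6094 = 1.0243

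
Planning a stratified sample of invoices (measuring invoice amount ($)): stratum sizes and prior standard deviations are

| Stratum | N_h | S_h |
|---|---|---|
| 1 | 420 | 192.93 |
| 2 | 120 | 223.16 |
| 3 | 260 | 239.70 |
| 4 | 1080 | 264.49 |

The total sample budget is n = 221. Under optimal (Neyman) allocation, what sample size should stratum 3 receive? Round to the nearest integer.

30

Neyman allocation: n_h = n · N_h S_h / Σ N_i S_i, with n = 221.
  stratum 1: N_h·S_h = 420·192.93 = 81030.60
  stratum 2: N_h·S_h = 120·223.16 = 26779.20
  stratum 3: N_h·S_h = 260·239.70 = 62322.00
  stratum 4: N_h·S_h = 1080·264.49 = 285649.20
Σ N_h S_h = 455781.00
n for stratum 3 = 221·62322.00/455781.00 = 30.219 → 30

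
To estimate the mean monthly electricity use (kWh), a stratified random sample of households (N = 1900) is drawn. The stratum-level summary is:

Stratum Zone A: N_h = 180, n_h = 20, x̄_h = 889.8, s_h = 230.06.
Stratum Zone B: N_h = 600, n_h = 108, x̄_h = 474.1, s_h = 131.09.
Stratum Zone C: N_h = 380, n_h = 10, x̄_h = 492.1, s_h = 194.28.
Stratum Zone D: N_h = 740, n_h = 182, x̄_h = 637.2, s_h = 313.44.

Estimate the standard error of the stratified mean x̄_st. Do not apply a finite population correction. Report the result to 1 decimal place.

V̂(x̄_st) = Σ W_h² s_h²/n_h, with W_h = N_h/N and N = 1900:
  stratum Zone A: (180/1900)²·230.06²/20 = 23.7514
  stratum Zone B: (600/1900)²·131.09²/108 = 15.8676
  stratum Zone C: (380/1900)²·194.28²/10 = 150.979
  stratum Zone D: (740/1900)²·313.44²/182 = 81.883
V̂(x̄_st) = 272.481
SE(x̄_st) = √272.481 = 16.507

SE(x̄_st) ≈ 16.5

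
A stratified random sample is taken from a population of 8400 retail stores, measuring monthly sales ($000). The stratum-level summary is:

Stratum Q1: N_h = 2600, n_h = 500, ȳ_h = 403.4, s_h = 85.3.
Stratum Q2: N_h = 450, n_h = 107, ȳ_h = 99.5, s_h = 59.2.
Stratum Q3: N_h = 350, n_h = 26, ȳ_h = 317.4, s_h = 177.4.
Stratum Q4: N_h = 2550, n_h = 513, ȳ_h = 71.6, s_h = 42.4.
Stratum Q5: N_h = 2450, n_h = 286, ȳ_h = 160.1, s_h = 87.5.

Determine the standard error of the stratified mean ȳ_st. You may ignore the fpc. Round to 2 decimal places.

V̂(ȳ_st) = Σ W_h² s_h²/n_h, with W_h = N_h/N and N = 8400:
  stratum Q1: (2600/8400)²·85.3²/500 = 1.39417
  stratum Q2: (450/8400)²·59.2²/107 = 0.0939996
  stratum Q3: (350/8400)²·177.4²/26 = 2.10141
  stratum Q4: (2550/8400)²·42.4²/513 = 0.322951
  stratum Q5: (2450/8400)²·87.5²/286 = 2.27732
V̂(ȳ_st) = 6.18985
SE(ȳ_st) = √6.18985 = 2.48794

SE(ȳ_st) ≈ 2.49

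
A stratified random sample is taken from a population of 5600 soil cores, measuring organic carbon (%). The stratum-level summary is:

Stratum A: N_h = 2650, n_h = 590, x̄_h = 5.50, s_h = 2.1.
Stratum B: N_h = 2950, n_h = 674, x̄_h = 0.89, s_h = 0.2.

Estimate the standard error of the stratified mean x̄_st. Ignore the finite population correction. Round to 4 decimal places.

V̂(x̄_st) = Σ W_h² s_h²/n_h, with W_h = N_h/N and N = 5600:
  stratum A: (2650/5600)²·2.1²/590 = 0.0016738
  stratum B: (2950/5600)²·0.2²/674 = 1.6469e-05
V̂(x̄_st) = 0.00169026
SE(x̄_st) = √0.00169026 = 0.0411128

SE(x̄_st) ≈ 0.0411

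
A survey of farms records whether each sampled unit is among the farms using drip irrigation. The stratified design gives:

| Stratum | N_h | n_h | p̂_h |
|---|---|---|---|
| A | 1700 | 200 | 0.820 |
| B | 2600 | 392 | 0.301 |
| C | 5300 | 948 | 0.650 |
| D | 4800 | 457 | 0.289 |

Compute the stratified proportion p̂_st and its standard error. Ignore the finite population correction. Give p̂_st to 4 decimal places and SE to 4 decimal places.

N = 14400; stratum weights W_h = N_h/N.
p̂_st = Σ W_h p̂_h = (1700·0.820 + 2600·0.301 + 5300·0.650 + 4800·0.289)/14400 = 0.48672
V̂(p̂_st) = Σ W_h² p̂_h(1−p̂_h)/(n_h−1):
  stratum A: (1700/14400)²·0.820·0.180/199 = 1.03373e-05
  stratum B: (2600/14400)²·0.301·0.699/391 = 1.75424e-05
  stratum C: (5300/14400)²·0.650·0.350/947 = 3.2543e-05
  stratum D: (4800/14400)²·0.289·0.711/456 = 5.0068e-05
V̂(p̂_st) = 0.000110491; SE = √V̂ = 0.0105115

p̂_st ≈ 0.4867, SE ≈ 0.0105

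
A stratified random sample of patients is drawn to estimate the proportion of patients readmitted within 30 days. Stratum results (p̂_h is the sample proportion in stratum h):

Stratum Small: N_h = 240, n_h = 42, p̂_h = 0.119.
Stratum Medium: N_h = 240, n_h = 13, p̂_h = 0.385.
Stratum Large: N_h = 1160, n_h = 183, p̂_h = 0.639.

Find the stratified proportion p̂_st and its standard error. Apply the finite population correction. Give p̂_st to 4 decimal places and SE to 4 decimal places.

N = 1640; stratum weights W_h = N_h/N.
p̂_st = Σ W_h p̂_h = (240·0.119 + 240·0.385 + 1160·0.639)/1640 = 0.52573
V̂(p̂_st) = Σ W_h² (1 − n_h/N_h) p̂_h(1−p̂_h)/(n_h−1):
  stratum Small: (240/1640)²·(1 − 42/240)·0.119·0.881/41 = 4.51781e-05
  stratum Medium: (240/1640)²·(1 − 13/240)·0.385·0.615/12 = 0.000399672
  stratum Large: (1160/1640)²·(1 − 183/1160)·0.639·0.361/182 = 0.000534074
V̂(p̂_st) = 0.000978924; SE = √V̂ = 0.0312878

p̂_st ≈ 0.5257, SE ≈ 0.0313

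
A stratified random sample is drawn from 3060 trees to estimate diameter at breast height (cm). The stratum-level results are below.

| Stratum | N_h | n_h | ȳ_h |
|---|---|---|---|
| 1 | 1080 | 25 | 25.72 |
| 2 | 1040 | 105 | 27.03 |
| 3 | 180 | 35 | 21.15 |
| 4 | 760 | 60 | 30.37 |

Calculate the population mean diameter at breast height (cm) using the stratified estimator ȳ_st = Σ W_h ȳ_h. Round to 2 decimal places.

ȳ_st ≈ 27.05

N = Σ N_h = 3060. Stratum weights W_h = N_h/N.
ȳ_st = (1080·25.72 + 1040·27.03 + 180·21.15 + 760·30.37) / 3060 = 27.0513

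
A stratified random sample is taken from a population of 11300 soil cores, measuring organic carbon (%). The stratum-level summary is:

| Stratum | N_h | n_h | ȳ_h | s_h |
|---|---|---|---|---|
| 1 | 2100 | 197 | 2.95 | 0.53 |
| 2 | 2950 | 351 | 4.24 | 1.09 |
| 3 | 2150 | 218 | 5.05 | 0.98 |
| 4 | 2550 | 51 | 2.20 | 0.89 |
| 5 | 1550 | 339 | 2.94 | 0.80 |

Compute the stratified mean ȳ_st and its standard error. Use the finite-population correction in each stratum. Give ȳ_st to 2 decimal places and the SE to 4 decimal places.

ȳ_st = Σ W_h ȳ_h = (2100·2.95 + 2950·4.24 + 2150·5.05 + 2550·2.20 + 1550·2.94)/11300 = 3.51571
V̂(ȳ_st) = Σ W_h² (1 − n_h/N_h) s_h²/n_h, with W_h = N_h/N and N = 11300:
  stratum 1: (2100/11300)²·(1 − 197/2100)·0.53²/197 = 4.46259e-05
  stratum 2: (2950/11300)²·(1 − 351/2950)·1.09²/351 = 0.000203244
  stratum 3: (2150/11300)²·(1 − 218/2150)·0.98²/218 = 0.000143313
  stratum 4: (2550/11300)²·(1 − 51/2550)·0.89²/51 = 0.000775103
  stratum 5: (1550/11300)²·(1 − 339/1550)·0.80²/339 = 2.77523e-05
V̂(ȳ_st) = 0.00119404
SE(ȳ_st) = √0.00119404 = 0.0345548

ȳ_st ≈ 3.52, SE ≈ 0.0346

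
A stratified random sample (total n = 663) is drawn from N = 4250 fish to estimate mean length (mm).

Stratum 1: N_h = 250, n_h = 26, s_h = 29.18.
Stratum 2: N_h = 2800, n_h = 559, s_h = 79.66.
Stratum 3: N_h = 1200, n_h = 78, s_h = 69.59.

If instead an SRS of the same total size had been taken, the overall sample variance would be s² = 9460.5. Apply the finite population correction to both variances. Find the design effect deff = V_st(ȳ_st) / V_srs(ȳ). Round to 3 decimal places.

deff ≈ 0.720

V̂(ȳ_st) = Σ W_h² (1 − n_h/N_h) s_h²/n_h, with W_h = N_h/N and N = 4250:
  stratum 1: (250/4250)²·(1 − 26/250)·29.18²/26 = 0.101533
  stratum 2: (2800/4250)²·(1 − 559/2800)·79.66²/559 = 3.94358
  stratum 3: (1200/4250)²·(1 − 78/1200)·69.59²/78 = 4.62802
V_st = 8.67314
V_srs = (1 − 663/4250)·9460.5/663 = 12.0432
deff = V_st / V_srs = 8.67314/12.0432 = 0.7202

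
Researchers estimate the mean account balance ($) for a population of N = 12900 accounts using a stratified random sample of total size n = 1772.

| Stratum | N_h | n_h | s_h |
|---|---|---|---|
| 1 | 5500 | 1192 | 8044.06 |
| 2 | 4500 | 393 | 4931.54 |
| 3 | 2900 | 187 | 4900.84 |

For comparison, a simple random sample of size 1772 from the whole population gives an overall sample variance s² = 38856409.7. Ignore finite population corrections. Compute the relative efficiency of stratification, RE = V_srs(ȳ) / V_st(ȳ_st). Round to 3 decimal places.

V̂(ȳ_st) = Σ W_h² s_h²/n_h, with W_h = N_h/N and N = 12900:
  stratum 1: (5500/12900)²·8044.06²/1192 = 9867.8
  stratum 2: (4500/12900)²·4931.54²/393 = 7530.4
  stratum 3: (2900/12900)²·4900.84²/187 = 6491.07
V_st = 23889.3
V_srs = s²/n = 38856409.7/1772 = 21928
Relative efficiency = V_srs / V_st = 21928/23889.3 = 0.9179

RE ≈ 0.918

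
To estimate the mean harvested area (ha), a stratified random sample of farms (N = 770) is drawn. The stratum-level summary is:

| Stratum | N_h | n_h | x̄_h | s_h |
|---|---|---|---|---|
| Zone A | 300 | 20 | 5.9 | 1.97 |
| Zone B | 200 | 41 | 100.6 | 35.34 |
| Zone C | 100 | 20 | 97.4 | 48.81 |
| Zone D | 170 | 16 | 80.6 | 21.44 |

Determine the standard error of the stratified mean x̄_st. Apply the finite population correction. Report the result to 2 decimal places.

V̂(x̄_st) = Σ W_h² (1 − n_h/N_h) s_h²/n_h, with W_h = N_h/N and N = 770:
  stratum Zone A: (300/770)²·(1 − 20/300)·1.97²/20 = 0.0274916
  stratum Zone B: (200/770)²·(1 − 41/200)·35.34²/41 = 1.63378
  stratum Zone C: (100/770)²·(1 − 20/100)·48.81²/20 = 1.6073
  stratum Zone D: (170/770)²·(1 − 16/170)·21.44²/16 = 1.26858
V̂(x̄_st) = 4.53715
SE(x̄_st) = √4.53715 = 2.13006

SE(x̄_st) ≈ 2.13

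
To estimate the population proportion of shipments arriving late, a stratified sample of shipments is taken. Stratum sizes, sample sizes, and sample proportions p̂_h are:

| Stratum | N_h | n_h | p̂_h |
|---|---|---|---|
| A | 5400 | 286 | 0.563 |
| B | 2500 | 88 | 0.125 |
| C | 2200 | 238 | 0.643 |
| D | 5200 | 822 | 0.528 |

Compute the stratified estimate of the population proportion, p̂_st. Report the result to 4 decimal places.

N = 15300; stratum weights W_h = N_h/N.
p̂_st = Σ W_h p̂_h = (5400·0.563 + 2500·0.125 + 2200·0.643 + 5200·0.528)/15300 = 0.49104

p̂_st ≈ 0.4910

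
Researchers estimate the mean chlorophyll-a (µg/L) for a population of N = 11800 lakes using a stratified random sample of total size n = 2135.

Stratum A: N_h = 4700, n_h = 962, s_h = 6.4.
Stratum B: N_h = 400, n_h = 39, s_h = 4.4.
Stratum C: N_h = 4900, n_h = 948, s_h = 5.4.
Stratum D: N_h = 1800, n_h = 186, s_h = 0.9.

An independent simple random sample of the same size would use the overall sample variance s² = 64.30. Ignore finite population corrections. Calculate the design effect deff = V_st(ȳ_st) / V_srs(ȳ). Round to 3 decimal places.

V̂(ȳ_st) = Σ W_h² s_h²/n_h, with W_h = N_h/N and N = 11800:
  stratum A: (4700/11800)²·6.4²/962 = 0.00675486
  stratum B: (400/11800)²·4.4²/39 = 0.000570423
  stratum C: (4900/11800)²·5.4²/948 = 0.00530405
  stratum D: (1800/11800)²·0.9²/186 = 0.000101334
V_st = 0.0127307
V_srs = s²/n = 64.30/2135 = 0.0301171
deff = V_st / V_srs = 0.0127307/0.0301171 = 0.4227

deff ≈ 0.423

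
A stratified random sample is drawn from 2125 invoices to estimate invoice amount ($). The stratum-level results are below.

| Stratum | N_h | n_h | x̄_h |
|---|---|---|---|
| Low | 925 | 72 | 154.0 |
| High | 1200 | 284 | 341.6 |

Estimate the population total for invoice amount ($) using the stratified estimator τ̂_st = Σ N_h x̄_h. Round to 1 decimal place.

τ̂_st = Σ N_h x̄_h = 925·154.0 + 1200·341.6 = 552370.0

τ̂_st ≈ 552370.0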